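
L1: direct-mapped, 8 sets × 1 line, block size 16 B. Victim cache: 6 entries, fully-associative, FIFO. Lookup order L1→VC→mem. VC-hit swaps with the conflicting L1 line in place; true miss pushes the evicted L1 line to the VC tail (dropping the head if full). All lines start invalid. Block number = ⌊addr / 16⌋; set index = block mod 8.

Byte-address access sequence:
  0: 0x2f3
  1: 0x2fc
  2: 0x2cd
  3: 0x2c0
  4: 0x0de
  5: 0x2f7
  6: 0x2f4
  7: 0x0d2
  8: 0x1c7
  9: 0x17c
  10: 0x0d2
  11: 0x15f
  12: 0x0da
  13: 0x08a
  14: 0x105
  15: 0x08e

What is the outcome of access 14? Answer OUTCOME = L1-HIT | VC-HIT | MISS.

OUTCOME = MISS

0: 0x2f3 (blk 47, set 7) → MISS  vc=[]
1: 0x2fc (blk 47, set 7) → L1-HIT  vc=[]
2: 0x2cd (blk 44, set 4) → MISS  vc=[]
3: 0x2c0 (blk 44, set 4) → L1-HIT  vc=[]
4: 0xde (blk 13, set 5) → MISS  vc=[]
5: 0x2f7 (blk 47, set 7) → L1-HIT  vc=[]
6: 0x2f4 (blk 47, set 7) → L1-HIT  vc=[]
7: 0xd2 (blk 13, set 5) → L1-HIT  vc=[]
8: 0x1c7 (blk 28, set 4) → MISS  vc=[44]
9: 0x17c (blk 23, set 7) → MISS  vc=[44, 47]
10: 0xd2 (blk 13, set 5) → L1-HIT  vc=[44, 47]
11: 0x15f (blk 21, set 5) → MISS  vc=[44, 47, 13]
12: 0xda (blk 13, set 5) → VC-HIT  vc=[44, 47, 21]
13: 0x8a (blk 8, set 0) → MISS  vc=[44, 47, 21]
14: 0x105 (blk 16, set 0) → MISS  vc=[44, 47, 21, 8]
15: 0x8e (blk 8, set 0) → VC-HIT  vc=[44, 47, 21, 16]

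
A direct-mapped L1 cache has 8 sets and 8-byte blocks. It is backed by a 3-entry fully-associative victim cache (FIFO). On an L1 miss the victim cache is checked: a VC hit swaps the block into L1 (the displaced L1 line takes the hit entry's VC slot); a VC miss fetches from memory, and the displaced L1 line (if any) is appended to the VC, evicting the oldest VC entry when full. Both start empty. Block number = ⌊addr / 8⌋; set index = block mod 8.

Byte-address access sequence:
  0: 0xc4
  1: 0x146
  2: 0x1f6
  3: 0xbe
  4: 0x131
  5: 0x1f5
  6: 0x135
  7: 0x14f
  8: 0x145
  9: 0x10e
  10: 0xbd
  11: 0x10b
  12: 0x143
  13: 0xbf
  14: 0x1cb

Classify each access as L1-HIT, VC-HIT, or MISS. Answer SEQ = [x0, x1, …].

  [0] addr=0xc4 blk=24 s=0: MISS | VC []
  [1] addr=0x146 blk=40 s=0: MISS | VC [24]
  [2] addr=0x1f6 blk=62 s=6: MISS | VC [24]
  [3] addr=0xbe blk=23 s=7: MISS | VC [24]
  [4] addr=0x131 blk=38 s=6: MISS | VC [24, 62]
  [5] addr=0x1f5 blk=62 s=6: VC-HIT | VC [24, 38]
  [6] addr=0x135 blk=38 s=6: VC-HIT | VC [24, 62]
  [7] addr=0x14f blk=41 s=1: MISS | VC [24, 62]
  [8] addr=0x145 blk=40 s=0: L1-HIT | VC [24, 62]
  [9] addr=0x10e blk=33 s=1: MISS | VC [24, 62, 41]
  [10] addr=0xbd blk=23 s=7: L1-HIT | VC [24, 62, 41]
  [11] addr=0x10b blk=33 s=1: L1-HIT | VC [24, 62, 41]
  [12] addr=0x143 blk=40 s=0: L1-HIT | VC [24, 62, 41]
  [13] addr=0xbf blk=23 s=7: L1-HIT | VC [24, 62, 41]
  [14] addr=0x1cb blk=57 s=1: MISS | VC [62, 41, 33]

SEQ = [MISS, MISS, MISS, MISS, MISS, VC-HIT, VC-HIT, MISS, L1-HIT, MISS, L1-HIT, L1-HIT, L1-HIT, L1-HIT, MISS]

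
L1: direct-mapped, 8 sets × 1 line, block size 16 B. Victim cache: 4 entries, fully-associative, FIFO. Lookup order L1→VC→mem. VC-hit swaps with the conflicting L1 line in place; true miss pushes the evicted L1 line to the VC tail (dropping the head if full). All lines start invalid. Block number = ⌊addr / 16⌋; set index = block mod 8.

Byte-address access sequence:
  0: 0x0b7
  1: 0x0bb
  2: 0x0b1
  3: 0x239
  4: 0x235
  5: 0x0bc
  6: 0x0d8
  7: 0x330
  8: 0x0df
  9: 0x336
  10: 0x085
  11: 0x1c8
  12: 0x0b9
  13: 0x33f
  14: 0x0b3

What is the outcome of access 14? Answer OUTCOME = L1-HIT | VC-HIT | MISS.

0: 0xb7 (blk 11, set 3) → MISS  vc=[]
1: 0xbb (blk 11, set 3) → L1-HIT  vc=[]
2: 0xb1 (blk 11, set 3) → L1-HIT  vc=[]
3: 0x239 (blk 35, set 3) → MISS  vc=[11]
4: 0x235 (blk 35, set 3) → L1-HIT  vc=[11]
5: 0xbc (blk 11, set 3) → VC-HIT  vc=[35]
6: 0xd8 (blk 13, set 5) → MISS  vc=[35]
7: 0x330 (blk 51, set 3) → MISS  vc=[35, 11]
8: 0xdf (blk 13, set 5) → L1-HIT  vc=[35, 11]
9: 0x336 (blk 51, set 3) → L1-HIT  vc=[35, 11]
10: 0x85 (blk 8, set 0) → MISS  vc=[35, 11]
11: 0x1c8 (blk 28, set 4) → MISS  vc=[35, 11]
12: 0xb9 (blk 11, set 3) → VC-HIT  vc=[35, 51]
13: 0x33f (blk 51, set 3) → VC-HIT  vc=[35, 11]
14: 0xb3 (blk 11, set 3) → VC-HIT  vc=[35, 51]

OUTCOME = VC-HIT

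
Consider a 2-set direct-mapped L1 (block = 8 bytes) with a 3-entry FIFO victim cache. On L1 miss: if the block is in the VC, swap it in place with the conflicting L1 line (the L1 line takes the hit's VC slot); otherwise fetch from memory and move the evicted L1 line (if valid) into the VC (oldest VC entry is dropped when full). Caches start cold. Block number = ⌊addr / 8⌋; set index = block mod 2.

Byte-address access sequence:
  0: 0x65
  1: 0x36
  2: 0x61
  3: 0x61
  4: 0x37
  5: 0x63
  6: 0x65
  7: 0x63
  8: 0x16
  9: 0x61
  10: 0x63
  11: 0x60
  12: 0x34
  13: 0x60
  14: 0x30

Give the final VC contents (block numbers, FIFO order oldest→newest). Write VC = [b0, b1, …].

VC = [12, 2]

  [0] addr=0x65 blk=12 s=0: MISS | VC []
  [1] addr=0x36 blk=6 s=0: MISS | VC [12]
  [2] addr=0x61 blk=12 s=0: VC-HIT | VC [6]
  [3] addr=0x61 blk=12 s=0: L1-HIT | VC [6]
  [4] addr=0x37 blk=6 s=0: VC-HIT | VC [12]
  [5] addr=0x63 blk=12 s=0: VC-HIT | VC [6]
  [6] addr=0x65 blk=12 s=0: L1-HIT | VC [6]
  [7] addr=0x63 blk=12 s=0: L1-HIT | VC [6]
  [8] addr=0x16 blk=2 s=0: MISS | VC [6, 12]
  [9] addr=0x61 blk=12 s=0: VC-HIT | VC [6, 2]
  [10] addr=0x63 blk=12 s=0: L1-HIT | VC [6, 2]
  [11] addr=0x60 blk=12 s=0: L1-HIT | VC [6, 2]
  [12] addr=0x34 blk=6 s=0: VC-HIT | VC [12, 2]
  [13] addr=0x60 blk=12 s=0: VC-HIT | VC [6, 2]
  [14] addr=0x30 blk=6 s=0: VC-HIT | VC [12, 2]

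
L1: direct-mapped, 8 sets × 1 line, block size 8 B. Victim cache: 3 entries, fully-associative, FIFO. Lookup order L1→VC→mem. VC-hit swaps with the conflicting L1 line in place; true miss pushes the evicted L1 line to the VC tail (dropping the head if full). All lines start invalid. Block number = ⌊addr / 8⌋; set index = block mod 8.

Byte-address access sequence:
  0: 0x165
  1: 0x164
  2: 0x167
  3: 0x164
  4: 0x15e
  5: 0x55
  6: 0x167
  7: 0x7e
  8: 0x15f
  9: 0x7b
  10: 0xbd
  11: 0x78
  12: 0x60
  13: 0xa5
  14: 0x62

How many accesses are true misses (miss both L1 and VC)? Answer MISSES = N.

0: 0x165 (blk 44, set 4) → MISS  vc=[]
1: 0x164 (blk 44, set 4) → L1-HIT  vc=[]
2: 0x167 (blk 44, set 4) → L1-HIT  vc=[]
3: 0x164 (blk 44, set 4) → L1-HIT  vc=[]
4: 0x15e (blk 43, set 3) → MISS  vc=[]
5: 0x55 (blk 10, set 2) → MISS  vc=[]
6: 0x167 (blk 44, set 4) → L1-HIT  vc=[]
7: 0x7e (blk 15, set 7) → MISS  vc=[]
8: 0x15f (blk 43, set 3) → L1-HIT  vc=[]
9: 0x7b (blk 15, set 7) → L1-HIT  vc=[]
10: 0xbd (blk 23, set 7) → MISS  vc=[15]
11: 0x78 (blk 15, set 7) → VC-HIT  vc=[23]
12: 0x60 (blk 12, set 4) → MISS  vc=[23, 44]
13: 0xa5 (blk 20, set 4) → MISS  vc=[23, 44, 12]
14: 0x62 (blk 12, set 4) → VC-HIT  vc=[23, 44, 20]

MISSES = 7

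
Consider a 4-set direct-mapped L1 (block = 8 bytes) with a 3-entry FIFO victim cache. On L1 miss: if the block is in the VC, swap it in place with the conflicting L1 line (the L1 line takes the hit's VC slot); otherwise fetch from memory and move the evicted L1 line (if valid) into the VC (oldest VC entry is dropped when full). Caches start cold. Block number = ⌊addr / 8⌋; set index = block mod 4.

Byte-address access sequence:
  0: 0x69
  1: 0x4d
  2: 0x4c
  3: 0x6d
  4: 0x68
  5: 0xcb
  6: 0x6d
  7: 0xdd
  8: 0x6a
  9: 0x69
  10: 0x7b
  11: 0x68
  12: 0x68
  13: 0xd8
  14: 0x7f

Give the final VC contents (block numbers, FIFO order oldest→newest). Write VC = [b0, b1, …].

VC = [9, 25, 27]

0: 0x69 (blk 13, set 1) → MISS  vc=[]
1: 0x4d (blk 9, set 1) → MISS  vc=[13]
2: 0x4c (blk 9, set 1) → L1-HIT  vc=[13]
3: 0x6d (blk 13, set 1) → VC-HIT  vc=[9]
4: 0x68 (blk 13, set 1) → L1-HIT  vc=[9]
5: 0xcb (blk 25, set 1) → MISS  vc=[9, 13]
6: 0x6d (blk 13, set 1) → VC-HIT  vc=[9, 25]
7: 0xdd (blk 27, set 3) → MISS  vc=[9, 25]
8: 0x6a (blk 13, set 1) → L1-HIT  vc=[9, 25]
9: 0x69 (blk 13, set 1) → L1-HIT  vc=[9, 25]
10: 0x7b (blk 15, set 3) → MISS  vc=[9, 25, 27]
11: 0x68 (blk 13, set 1) → L1-HIT  vc=[9, 25, 27]
12: 0x68 (blk 13, set 1) → L1-HIT  vc=[9, 25, 27]
13: 0xd8 (blk 27, set 3) → VC-HIT  vc=[9, 25, 15]
14: 0x7f (blk 15, set 3) → VC-HIT  vc=[9, 25, 27]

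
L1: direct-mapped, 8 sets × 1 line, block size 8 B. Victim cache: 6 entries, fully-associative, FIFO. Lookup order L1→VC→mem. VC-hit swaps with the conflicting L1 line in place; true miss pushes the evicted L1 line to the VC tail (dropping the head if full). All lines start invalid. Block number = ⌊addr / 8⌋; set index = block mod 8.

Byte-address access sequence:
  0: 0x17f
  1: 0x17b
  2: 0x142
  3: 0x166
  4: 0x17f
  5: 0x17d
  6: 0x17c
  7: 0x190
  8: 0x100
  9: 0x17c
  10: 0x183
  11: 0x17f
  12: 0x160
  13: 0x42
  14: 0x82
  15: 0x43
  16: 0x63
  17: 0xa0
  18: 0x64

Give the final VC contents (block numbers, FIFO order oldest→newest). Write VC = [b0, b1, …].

VC = [40, 32, 48, 16, 44, 20]

0: 0x17f (blk 47, set 7) → MISS  vc=[]
1: 0x17b (blk 47, set 7) → L1-HIT  vc=[]
2: 0x142 (blk 40, set 0) → MISS  vc=[]
3: 0x166 (blk 44, set 4) → MISS  vc=[]
4: 0x17f (blk 47, set 7) → L1-HIT  vc=[]
5: 0x17d (blk 47, set 7) → L1-HIT  vc=[]
6: 0x17c (blk 47, set 7) → L1-HIT  vc=[]
7: 0x190 (blk 50, set 2) → MISS  vc=[]
8: 0x100 (blk 32, set 0) → MISS  vc=[40]
9: 0x17c (blk 47, set 7) → L1-HIT  vc=[40]
10: 0x183 (blk 48, set 0) → MISS  vc=[40, 32]
11: 0x17f (blk 47, set 7) → L1-HIT  vc=[40, 32]
12: 0x160 (blk 44, set 4) → L1-HIT  vc=[40, 32]
13: 0x42 (blk 8, set 0) → MISS  vc=[40, 32, 48]
14: 0x82 (blk 16, set 0) → MISS  vc=[40, 32, 48, 8]
15: 0x43 (blk 8, set 0) → VC-HIT  vc=[40, 32, 48, 16]
16: 0x63 (blk 12, set 4) → MISS  vc=[40, 32, 48, 16, 44]
17: 0xa0 (blk 20, set 4) → MISS  vc=[40, 32, 48, 16, 44, 12]
18: 0x64 (blk 12, set 4) → VC-HIT  vc=[40, 32, 48, 16, 44, 20]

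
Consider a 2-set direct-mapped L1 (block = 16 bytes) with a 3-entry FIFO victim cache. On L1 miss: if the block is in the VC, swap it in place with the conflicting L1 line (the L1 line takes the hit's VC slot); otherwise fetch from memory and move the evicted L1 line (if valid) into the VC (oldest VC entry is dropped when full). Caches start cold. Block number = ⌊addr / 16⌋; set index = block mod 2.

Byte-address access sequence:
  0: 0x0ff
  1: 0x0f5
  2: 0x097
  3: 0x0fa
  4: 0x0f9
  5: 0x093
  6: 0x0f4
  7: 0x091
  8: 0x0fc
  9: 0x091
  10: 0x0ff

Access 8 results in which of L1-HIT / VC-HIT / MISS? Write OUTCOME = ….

OUTCOME = VC-HIT

#0 0xff→b15/s1 MISS; vc=[]
#1 0xf5→b15/s1 L1-HIT; vc=[]
#2 0x97→b9/s1 MISS; vc=[15]
#3 0xfa→b15/s1 VC-HIT; vc=[9]
#4 0xf9→b15/s1 L1-HIT; vc=[9]
#5 0x93→b9/s1 VC-HIT; vc=[15]
#6 0xf4→b15/s1 VC-HIT; vc=[9]
#7 0x91→b9/s1 VC-HIT; vc=[15]
#8 0xfc→b15/s1 VC-HIT; vc=[9]
#9 0x91→b9/s1 VC-HIT; vc=[15]
#10 0xff→b15/s1 VC-HIT; vc=[9]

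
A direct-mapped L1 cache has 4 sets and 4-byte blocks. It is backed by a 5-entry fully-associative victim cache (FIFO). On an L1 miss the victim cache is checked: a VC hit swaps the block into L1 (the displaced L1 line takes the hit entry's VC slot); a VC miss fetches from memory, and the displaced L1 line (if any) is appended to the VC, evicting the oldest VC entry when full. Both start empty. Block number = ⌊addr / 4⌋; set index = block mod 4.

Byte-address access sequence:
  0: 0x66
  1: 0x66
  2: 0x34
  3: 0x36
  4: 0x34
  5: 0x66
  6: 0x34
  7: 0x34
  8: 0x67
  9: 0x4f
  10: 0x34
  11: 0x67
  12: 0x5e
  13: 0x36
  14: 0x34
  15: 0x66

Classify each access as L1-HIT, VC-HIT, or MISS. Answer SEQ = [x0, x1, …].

0: 0x66 (blk 25, set 1) → MISS  vc=[]
1: 0x66 (blk 25, set 1) → L1-HIT  vc=[]
2: 0x34 (blk 13, set 1) → MISS  vc=[25]
3: 0x36 (blk 13, set 1) → L1-HIT  vc=[25]
4: 0x34 (blk 13, set 1) → L1-HIT  vc=[25]
5: 0x66 (blk 25, set 1) → VC-HIT  vc=[13]
6: 0x34 (blk 13, set 1) → VC-HIT  vc=[25]
7: 0x34 (blk 13, set 1) → L1-HIT  vc=[25]
8: 0x67 (blk 25, set 1) → VC-HIT  vc=[13]
9: 0x4f (blk 19, set 3) → MISS  vc=[13]
10: 0x34 (blk 13, set 1) → VC-HIT  vc=[25]
11: 0x67 (blk 25, set 1) → VC-HIT  vc=[13]
12: 0x5e (blk 23, set 3) → MISS  vc=[13, 19]
13: 0x36 (blk 13, set 1) → VC-HIT  vc=[25, 19]
14: 0x34 (blk 13, set 1) → L1-HIT  vc=[25, 19]
15: 0x66 (blk 25, set 1) → VC-HIT  vc=[13, 19]

SEQ = [MISS, L1-HIT, MISS, L1-HIT, L1-HIT, VC-HIT, VC-HIT, L1-HIT, VC-HIT, MISS, VC-HIT, VC-HIT, MISS, VC-HIT, L1-HIT, VC-HIT]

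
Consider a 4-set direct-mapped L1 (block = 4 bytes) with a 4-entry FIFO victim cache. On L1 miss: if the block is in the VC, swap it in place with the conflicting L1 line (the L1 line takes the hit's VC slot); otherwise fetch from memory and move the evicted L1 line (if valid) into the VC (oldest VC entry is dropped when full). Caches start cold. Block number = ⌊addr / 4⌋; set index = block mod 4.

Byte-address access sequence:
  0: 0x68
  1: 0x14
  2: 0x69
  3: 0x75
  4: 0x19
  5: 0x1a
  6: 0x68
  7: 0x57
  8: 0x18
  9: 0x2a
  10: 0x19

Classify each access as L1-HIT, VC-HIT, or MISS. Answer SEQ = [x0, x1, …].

0: 0x68 (blk 26, set 2) → MISS  vc=[]
1: 0x14 (blk 5, set 1) → MISS  vc=[]
2: 0x69 (blk 26, set 2) → L1-HIT  vc=[]
3: 0x75 (blk 29, set 1) → MISS  vc=[5]
4: 0x19 (blk 6, set 2) → MISS  vc=[5, 26]
5: 0x1a (blk 6, set 2) → L1-HIT  vc=[5, 26]
6: 0x68 (blk 26, set 2) → VC-HIT  vc=[5, 6]
7: 0x57 (blk 21, set 1) → MISS  vc=[5, 6, 29]
8: 0x18 (blk 6, set 2) → VC-HIT  vc=[5, 26, 29]
9: 0x2a (blk 10, set 2) → MISS  vc=[5, 26, 29, 6]
10: 0x19 (blk 6, set 2) → VC-HIT  vc=[5, 26, 29, 10]

SEQ = [MISS, MISS, L1-HIT, MISS, MISS, L1-HIT, VC-HIT, MISS, VC-HIT, MISS, VC-HIT]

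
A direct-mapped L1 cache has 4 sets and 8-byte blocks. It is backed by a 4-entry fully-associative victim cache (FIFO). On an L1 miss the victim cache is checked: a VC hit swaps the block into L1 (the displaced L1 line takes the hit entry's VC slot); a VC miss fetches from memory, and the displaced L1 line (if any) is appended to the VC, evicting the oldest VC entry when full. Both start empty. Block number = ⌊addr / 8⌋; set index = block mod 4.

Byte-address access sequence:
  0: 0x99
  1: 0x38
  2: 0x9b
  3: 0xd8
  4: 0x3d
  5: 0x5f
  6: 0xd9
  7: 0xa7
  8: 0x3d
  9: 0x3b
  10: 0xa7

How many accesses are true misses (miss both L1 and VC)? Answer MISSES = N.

MISSES = 5

  [0] addr=0x99 blk=19 s=3: MISS | VC []
  [1] addr=0x38 blk=7 s=3: MISS | VC [19]
  [2] addr=0x9b blk=19 s=3: VC-HIT | VC [7]
  [3] addr=0xd8 blk=27 s=3: MISS | VC [7, 19]
  [4] addr=0x3d blk=7 s=3: VC-HIT | VC [27, 19]
  [5] addr=0x5f blk=11 s=3: MISS | VC [27, 19, 7]
  [6] addr=0xd9 blk=27 s=3: VC-HIT | VC [11, 19, 7]
  [7] addr=0xa7 blk=20 s=0: MISS | VC [11, 19, 7]
  [8] addr=0x3d blk=7 s=3: VC-HIT | VC [11, 19, 27]
  [9] addr=0x3b blk=7 s=3: L1-HIT | VC [11, 19, 27]
  [10] addr=0xa7 blk=20 s=0: L1-HIT | VC [11, 19, 27]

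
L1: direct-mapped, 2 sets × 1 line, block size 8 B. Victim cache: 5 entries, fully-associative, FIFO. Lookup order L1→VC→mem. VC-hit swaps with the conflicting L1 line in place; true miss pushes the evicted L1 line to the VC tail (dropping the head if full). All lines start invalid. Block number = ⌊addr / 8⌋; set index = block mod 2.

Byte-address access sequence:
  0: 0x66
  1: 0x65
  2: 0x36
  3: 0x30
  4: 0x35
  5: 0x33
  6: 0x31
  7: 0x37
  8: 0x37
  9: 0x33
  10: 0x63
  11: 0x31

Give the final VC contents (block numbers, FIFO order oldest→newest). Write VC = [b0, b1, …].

VC = [12]

#0 0x66→b12/s0 MISS; vc=[]
#1 0x65→b12/s0 L1-HIT; vc=[]
#2 0x36→b6/s0 MISS; vc=[12]
#3 0x30→b6/s0 L1-HIT; vc=[12]
#4 0x35→b6/s0 L1-HIT; vc=[12]
#5 0x33→b6/s0 L1-HIT; vc=[12]
#6 0x31→b6/s0 L1-HIT; vc=[12]
#7 0x37→b6/s0 L1-HIT; vc=[12]
#8 0x37→b6/s0 L1-HIT; vc=[12]
#9 0x33→b6/s0 L1-HIT; vc=[12]
#10 0x63→b12/s0 VC-HIT; vc=[6]
#11 0x31→b6/s0 VC-HIT; vc=[12]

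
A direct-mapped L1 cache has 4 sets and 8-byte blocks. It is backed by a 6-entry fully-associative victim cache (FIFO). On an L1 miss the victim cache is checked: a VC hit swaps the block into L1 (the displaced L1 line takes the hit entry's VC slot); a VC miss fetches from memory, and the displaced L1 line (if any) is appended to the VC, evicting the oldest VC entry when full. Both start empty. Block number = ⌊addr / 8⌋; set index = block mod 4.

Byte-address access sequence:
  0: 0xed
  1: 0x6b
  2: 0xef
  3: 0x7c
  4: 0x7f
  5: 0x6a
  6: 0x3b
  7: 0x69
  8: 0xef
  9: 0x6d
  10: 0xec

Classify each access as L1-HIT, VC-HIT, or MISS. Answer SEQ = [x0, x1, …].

#0 0xed→b29/s1 MISS; vc=[]
#1 0x6b→b13/s1 MISS; vc=[29]
#2 0xef→b29/s1 VC-HIT; vc=[13]
#3 0x7c→b15/s3 MISS; vc=[13]
#4 0x7f→b15/s3 L1-HIT; vc=[13]
#5 0x6a→b13/s1 VC-HIT; vc=[29]
#6 0x3b→b7/s3 MISS; vc=[29,15]
#7 0x69→b13/s1 L1-HIT; vc=[29,15]
#8 0xef→b29/s1 VC-HIT; vc=[13,15]
#9 0x6d→b13/s1 VC-HIT; vc=[29,15]
#10 0xec→b29/s1 VC-HIT; vc=[13,15]

SEQ = [MISS, MISS, VC-HIT, MISS, L1-HIT, VC-HIT, MISS, L1-HIT, VC-HIT, VC-HIT, VC-HIT]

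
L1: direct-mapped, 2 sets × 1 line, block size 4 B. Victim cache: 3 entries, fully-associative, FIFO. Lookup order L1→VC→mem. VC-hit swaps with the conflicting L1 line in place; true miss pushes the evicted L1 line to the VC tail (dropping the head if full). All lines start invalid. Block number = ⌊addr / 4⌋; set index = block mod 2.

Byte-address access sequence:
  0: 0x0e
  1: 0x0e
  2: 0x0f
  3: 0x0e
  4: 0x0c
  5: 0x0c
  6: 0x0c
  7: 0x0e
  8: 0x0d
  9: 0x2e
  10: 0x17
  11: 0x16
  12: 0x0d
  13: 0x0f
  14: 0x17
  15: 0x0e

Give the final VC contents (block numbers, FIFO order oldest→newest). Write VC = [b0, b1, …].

VC = [5, 11]

  [0] addr=0xe blk=3 s=1: MISS | VC []
  [1] addr=0xe blk=3 s=1: L1-HIT | VC []
  [2] addr=0xf blk=3 s=1: L1-HIT | VC []
  [3] addr=0xe blk=3 s=1: L1-HIT | VC []
  [4] addr=0xc blk=3 s=1: L1-HIT | VC []
  [5] addr=0xc blk=3 s=1: L1-HIT | VC []
  [6] addr=0xc blk=3 s=1: L1-HIT | VC []
  [7] addr=0xe blk=3 s=1: L1-HIT | VC []
  [8] addr=0xd blk=3 s=1: L1-HIT | VC []
  [9] addr=0x2e blk=11 s=1: MISS | VC [3]
  [10] addr=0x17 blk=5 s=1: MISS | VC [3, 11]
  [11] addr=0x16 blk=5 s=1: L1-HIT | VC [3, 11]
  [12] addr=0xd blk=3 s=1: VC-HIT | VC [5, 11]
  [13] addr=0xf blk=3 s=1: L1-HIT | VC [5, 11]
  [14] addr=0x17 blk=5 s=1: VC-HIT | VC [3, 11]
  [15] addr=0xe blk=3 s=1: VC-HIT | VC [5, 11]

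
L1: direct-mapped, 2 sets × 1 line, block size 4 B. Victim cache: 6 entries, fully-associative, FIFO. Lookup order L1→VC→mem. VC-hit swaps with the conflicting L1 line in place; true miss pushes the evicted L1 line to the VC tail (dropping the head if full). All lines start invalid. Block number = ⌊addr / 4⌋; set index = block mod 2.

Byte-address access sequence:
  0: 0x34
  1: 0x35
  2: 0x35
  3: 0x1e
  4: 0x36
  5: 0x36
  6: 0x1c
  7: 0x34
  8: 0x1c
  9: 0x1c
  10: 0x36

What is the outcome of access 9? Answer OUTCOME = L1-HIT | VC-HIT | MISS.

  [0] addr=0x34 blk=13 s=1: MISS | VC []
  [1] addr=0x35 blk=13 s=1: L1-HIT | VC []
  [2] addr=0x35 blk=13 s=1: L1-HIT | VC []
  [3] addr=0x1e blk=7 s=1: MISS | VC [13]
  [4] addr=0x36 blk=13 s=1: VC-HIT | VC [7]
  [5] addr=0x36 blk=13 s=1: L1-HIT | VC [7]
  [6] addr=0x1c blk=7 s=1: VC-HIT | VC [13]
  [7] addr=0x34 blk=13 s=1: VC-HIT | VC [7]
  [8] addr=0x1c blk=7 s=1: VC-HIT | VC [13]
  [9] addr=0x1c blk=7 s=1: L1-HIT | VC [13]
  [10] addr=0x36 blk=13 s=1: VC-HIT | VC [7]

OUTCOME = L1-HIT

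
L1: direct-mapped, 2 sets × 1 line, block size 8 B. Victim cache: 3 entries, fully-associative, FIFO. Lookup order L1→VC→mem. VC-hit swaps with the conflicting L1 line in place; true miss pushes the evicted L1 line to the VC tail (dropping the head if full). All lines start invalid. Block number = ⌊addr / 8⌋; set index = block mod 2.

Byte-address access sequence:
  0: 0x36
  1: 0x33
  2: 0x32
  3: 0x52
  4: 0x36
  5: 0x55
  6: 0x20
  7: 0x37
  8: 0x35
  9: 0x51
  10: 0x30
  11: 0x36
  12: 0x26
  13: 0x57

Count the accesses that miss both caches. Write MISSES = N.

  [0] addr=0x36 blk=6 s=0: MISS | VC []
  [1] addr=0x33 blk=6 s=0: L1-HIT | VC []
  [2] addr=0x32 blk=6 s=0: L1-HIT | VC []
  [3] addr=0x52 blk=10 s=0: MISS | VC [6]
  [4] addr=0x36 blk=6 s=0: VC-HIT | VC [10]
  [5] addr=0x55 blk=10 s=0: VC-HIT | VC [6]
  [6] addr=0x20 blk=4 s=0: MISS | VC [6, 10]
  [7] addr=0x37 blk=6 s=0: VC-HIT | VC [4, 10]
  [8] addr=0x35 blk=6 s=0: L1-HIT | VC [4, 10]
  [9] addr=0x51 blk=10 s=0: VC-HIT | VC [4, 6]
  [10] addr=0x30 blk=6 s=0: VC-HIT | VC [4, 10]
  [11] addr=0x36 blk=6 s=0: L1-HIT | VC [4, 10]
  [12] addr=0x26 blk=4 s=0: VC-HIT | VC [6, 10]
  [13] addr=0x57 blk=10 s=0: VC-HIT | VC [6, 4]

MISSES = 3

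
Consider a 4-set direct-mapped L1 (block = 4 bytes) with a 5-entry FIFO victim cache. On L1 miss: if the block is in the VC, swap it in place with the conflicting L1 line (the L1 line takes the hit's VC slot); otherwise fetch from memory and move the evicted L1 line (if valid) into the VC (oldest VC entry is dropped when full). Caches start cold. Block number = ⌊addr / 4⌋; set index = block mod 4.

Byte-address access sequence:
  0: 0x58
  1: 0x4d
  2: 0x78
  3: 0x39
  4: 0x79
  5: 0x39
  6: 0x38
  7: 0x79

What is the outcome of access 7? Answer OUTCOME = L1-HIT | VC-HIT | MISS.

#0 0x58→b22/s2 MISS; vc=[]
#1 0x4d→b19/s3 MISS; vc=[]
#2 0x78→b30/s2 MISS; vc=[22]
#3 0x39→b14/s2 MISS; vc=[22,30]
#4 0x79→b30/s2 VC-HIT; vc=[22,14]
#5 0x39→b14/s2 VC-HIT; vc=[22,30]
#6 0x38→b14/s2 L1-HIT; vc=[22,30]
#7 0x79→b30/s2 VC-HIT; vc=[22,14]

OUTCOME = VC-HIT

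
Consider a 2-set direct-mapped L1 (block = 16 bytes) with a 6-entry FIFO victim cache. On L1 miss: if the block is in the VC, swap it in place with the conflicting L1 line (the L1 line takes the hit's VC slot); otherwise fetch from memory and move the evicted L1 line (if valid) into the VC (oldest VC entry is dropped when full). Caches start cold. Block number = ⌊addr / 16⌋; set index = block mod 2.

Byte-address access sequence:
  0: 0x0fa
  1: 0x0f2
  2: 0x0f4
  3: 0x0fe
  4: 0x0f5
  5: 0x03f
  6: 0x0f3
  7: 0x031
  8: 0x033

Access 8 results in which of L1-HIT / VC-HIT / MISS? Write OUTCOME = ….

0: 0xfa (blk 15, set 1) → MISS  vc=[]
1: 0xf2 (blk 15, set 1) → L1-HIT  vc=[]
2: 0xf4 (blk 15, set 1) → L1-HIT  vc=[]
3: 0xfe (blk 15, set 1) → L1-HIT  vc=[]
4: 0xf5 (blk 15, set 1) → L1-HIT  vc=[]
5: 0x3f (blk 3, set 1) → MISS  vc=[15]
6: 0xf3 (blk 15, set 1) → VC-HIT  vc=[3]
7: 0x31 (blk 3, set 1) → VC-HIT  vc=[15]
8: 0x33 (blk 3, set 1) → L1-HIT  vc=[15]

OUTCOME = L1-HIT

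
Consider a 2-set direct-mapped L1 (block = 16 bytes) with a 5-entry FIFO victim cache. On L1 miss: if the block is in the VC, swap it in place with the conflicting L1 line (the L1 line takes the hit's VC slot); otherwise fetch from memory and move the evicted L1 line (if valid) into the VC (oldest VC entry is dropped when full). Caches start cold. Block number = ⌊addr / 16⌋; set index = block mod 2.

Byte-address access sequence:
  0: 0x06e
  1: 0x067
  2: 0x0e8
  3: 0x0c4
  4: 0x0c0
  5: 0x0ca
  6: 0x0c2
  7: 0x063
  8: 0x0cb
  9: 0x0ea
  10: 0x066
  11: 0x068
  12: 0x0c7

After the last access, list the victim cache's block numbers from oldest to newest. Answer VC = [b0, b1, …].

#0 0x6e→b6/s0 MISS; vc=[]
#1 0x67→b6/s0 L1-HIT; vc=[]
#2 0xe8→b14/s0 MISS; vc=[6]
#3 0xc4→b12/s0 MISS; vc=[6,14]
#4 0xc0→b12/s0 L1-HIT; vc=[6,14]
#5 0xca→b12/s0 L1-HIT; vc=[6,14]
#6 0xc2→b12/s0 L1-HIT; vc=[6,14]
#7 0x63→b6/s0 VC-HIT; vc=[12,14]
#8 0xcb→b12/s0 VC-HIT; vc=[6,14]
#9 0xea→b14/s0 VC-HIT; vc=[6,12]
#10 0x66→b6/s0 VC-HIT; vc=[14,12]
#11 0x68→b6/s0 L1-HIT; vc=[14,12]
#12 0xc7→b12/s0 VC-HIT; vc=[14,6]

VC = [14, 6]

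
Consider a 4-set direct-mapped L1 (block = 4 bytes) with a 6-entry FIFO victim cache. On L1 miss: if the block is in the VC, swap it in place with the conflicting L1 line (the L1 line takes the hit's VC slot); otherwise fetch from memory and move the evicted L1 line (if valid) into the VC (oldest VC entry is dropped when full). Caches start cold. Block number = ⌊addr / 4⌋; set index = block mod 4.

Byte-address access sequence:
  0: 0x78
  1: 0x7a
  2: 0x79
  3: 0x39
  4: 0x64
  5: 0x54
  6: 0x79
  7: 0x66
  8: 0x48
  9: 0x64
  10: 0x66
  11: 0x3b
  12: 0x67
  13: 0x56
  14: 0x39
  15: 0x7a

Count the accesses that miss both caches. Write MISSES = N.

0: 0x78 (blk 30, set 2) → MISS  vc=[]
1: 0x7a (blk 30, set 2) → L1-HIT  vc=[]
2: 0x79 (blk 30, set 2) → L1-HIT  vc=[]
3: 0x39 (blk 14, set 2) → MISS  vc=[30]
4: 0x64 (blk 25, set 1) → MISS  vc=[30]
5: 0x54 (blk 21, set 1) → MISS  vc=[30, 25]
6: 0x79 (blk 30, set 2) → VC-HIT  vc=[14, 25]
7: 0x66 (blk 25, set 1) → VC-HIT  vc=[14, 21]
8: 0x48 (blk 18, set 2) → MISS  vc=[14, 21, 30]
9: 0x64 (blk 25, set 1) → L1-HIT  vc=[14, 21, 30]
10: 0x66 (blk 25, set 1) → L1-HIT  vc=[14, 21, 30]
11: 0x3b (blk 14, set 2) → VC-HIT  vc=[18, 21, 30]
12: 0x67 (blk 25, set 1) → L1-HIT  vc=[18, 21, 30]
13: 0x56 (blk 21, set 1) → VC-HIT  vc=[18, 25, 30]
14: 0x39 (blk 14, set 2) → L1-HIT  vc=[18, 25, 30]
15: 0x7a (blk 30, set 2) → VC-HIT  vc=[18, 25, 14]

MISSES = 5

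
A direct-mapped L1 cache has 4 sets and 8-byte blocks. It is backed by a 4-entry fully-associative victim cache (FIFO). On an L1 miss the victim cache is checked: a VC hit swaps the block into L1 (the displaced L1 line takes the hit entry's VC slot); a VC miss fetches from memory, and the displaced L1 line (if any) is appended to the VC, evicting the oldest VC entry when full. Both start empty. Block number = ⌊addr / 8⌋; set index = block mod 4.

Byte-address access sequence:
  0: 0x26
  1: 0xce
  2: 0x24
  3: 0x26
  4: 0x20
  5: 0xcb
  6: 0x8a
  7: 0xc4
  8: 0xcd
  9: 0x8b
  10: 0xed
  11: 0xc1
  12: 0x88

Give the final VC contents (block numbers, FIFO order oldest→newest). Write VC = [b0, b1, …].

0: 0x26 (blk 4, set 0) → MISS  vc=[]
1: 0xce (blk 25, set 1) → MISS  vc=[]
2: 0x24 (blk 4, set 0) → L1-HIT  vc=[]
3: 0x26 (blk 4, set 0) → L1-HIT  vc=[]
4: 0x20 (blk 4, set 0) → L1-HIT  vc=[]
5: 0xcb (blk 25, set 1) → L1-HIT  vc=[]
6: 0x8a (blk 17, set 1) → MISS  vc=[25]
7: 0xc4 (blk 24, set 0) → MISS  vc=[25, 4]
8: 0xcd (blk 25, set 1) → VC-HIT  vc=[17, 4]
9: 0x8b (blk 17, set 1) → VC-HIT  vc=[25, 4]
10: 0xed (blk 29, set 1) → MISS  vc=[25, 4, 17]
11: 0xc1 (blk 24, set 0) → L1-HIT  vc=[25, 4, 17]
12: 0x88 (blk 17, set 1) → VC-HIT  vc=[25, 4, 29]

VC = [25, 4, 29]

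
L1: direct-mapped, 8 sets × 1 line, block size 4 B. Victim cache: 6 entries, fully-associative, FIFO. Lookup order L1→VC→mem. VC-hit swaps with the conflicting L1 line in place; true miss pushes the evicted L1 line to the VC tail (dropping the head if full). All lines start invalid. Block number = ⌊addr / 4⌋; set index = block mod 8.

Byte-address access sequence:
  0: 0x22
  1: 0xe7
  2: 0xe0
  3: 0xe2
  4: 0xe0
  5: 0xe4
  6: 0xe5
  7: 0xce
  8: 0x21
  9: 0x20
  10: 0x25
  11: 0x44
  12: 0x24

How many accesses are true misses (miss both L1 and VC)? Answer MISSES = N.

MISSES = 6

#0 0x22→b8/s0 MISS; vc=[]
#1 0xe7→b57/s1 MISS; vc=[]
#2 0xe0→b56/s0 MISS; vc=[8]
#3 0xe2→b56/s0 L1-HIT; vc=[8]
#4 0xe0→b56/s0 L1-HIT; vc=[8]
#5 0xe4→b57/s1 L1-HIT; vc=[8]
#6 0xe5→b57/s1 L1-HIT; vc=[8]
#7 0xce→b51/s3 MISS; vc=[8]
#8 0x21→b8/s0 VC-HIT; vc=[56]
#9 0x20→b8/s0 L1-HIT; vc=[56]
#10 0x25→b9/s1 MISS; vc=[56,57]
#11 0x44→b17/s1 MISS; vc=[56,57,9]
#12 0x24→b9/s1 VC-HIT; vc=[56,57,17]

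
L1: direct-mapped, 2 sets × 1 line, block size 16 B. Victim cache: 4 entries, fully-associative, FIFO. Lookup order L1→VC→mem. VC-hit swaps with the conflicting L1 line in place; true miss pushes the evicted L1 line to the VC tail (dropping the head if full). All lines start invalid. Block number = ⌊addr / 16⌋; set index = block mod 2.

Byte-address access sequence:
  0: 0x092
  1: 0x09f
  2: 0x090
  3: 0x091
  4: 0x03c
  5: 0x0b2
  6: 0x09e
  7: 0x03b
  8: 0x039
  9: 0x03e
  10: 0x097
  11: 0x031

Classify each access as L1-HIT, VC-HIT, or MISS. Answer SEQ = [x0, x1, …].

0: 0x92 (blk 9, set 1) → MISS  vc=[]
1: 0x9f (blk 9, set 1) → L1-HIT  vc=[]
2: 0x90 (blk 9, set 1) → L1-HIT  vc=[]
3: 0x91 (blk 9, set 1) → L1-HIT  vc=[]
4: 0x3c (blk 3, set 1) → MISS  vc=[9]
5: 0xb2 (blk 11, set 1) → MISS  vc=[9, 3]
6: 0x9e (blk 9, set 1) → VC-HIT  vc=[11, 3]
7: 0x3b (blk 3, set 1) → VC-HIT  vc=[11, 9]
8: 0x39 (blk 3, set 1) → L1-HIT  vc=[11, 9]
9: 0x3e (blk 3, set 1) → L1-HIT  vc=[11, 9]
10: 0x97 (blk 9, set 1) → VC-HIT  vc=[11, 3]
11: 0x31 (blk 3, set 1) → VC-HIT  vc=[11, 9]

SEQ = [MISS, L1-HIT, L1-HIT, L1-HIT, MISS, MISS, VC-HIT, VC-HIT, L1-HIT, L1-HIT, VC-HIT, VC-HIT]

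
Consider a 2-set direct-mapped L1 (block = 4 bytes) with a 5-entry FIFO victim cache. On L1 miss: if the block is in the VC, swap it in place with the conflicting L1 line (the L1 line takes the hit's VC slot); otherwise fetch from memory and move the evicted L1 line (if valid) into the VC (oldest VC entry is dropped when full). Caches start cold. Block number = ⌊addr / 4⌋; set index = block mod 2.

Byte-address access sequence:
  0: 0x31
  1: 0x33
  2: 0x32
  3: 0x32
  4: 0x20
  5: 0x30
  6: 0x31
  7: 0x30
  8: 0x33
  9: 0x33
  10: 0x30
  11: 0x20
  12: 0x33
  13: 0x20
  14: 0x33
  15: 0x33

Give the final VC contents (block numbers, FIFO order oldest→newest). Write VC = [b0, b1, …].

VC = [8]

  [0] addr=0x31 blk=12 s=0: MISS | VC []
  [1] addr=0x33 blk=12 s=0: L1-HIT | VC []
  [2] addr=0x32 blk=12 s=0: L1-HIT | VC []
  [3] addr=0x32 blk=12 s=0: L1-HIT | VC []
  [4] addr=0x20 blk=8 s=0: MISS | VC [12]
  [5] addr=0x30 blk=12 s=0: VC-HIT | VC [8]
  [6] addr=0x31 blk=12 s=0: L1-HIT | VC [8]
  [7] addr=0x30 blk=12 s=0: L1-HIT | VC [8]
  [8] addr=0x33 blk=12 s=0: L1-HIT | VC [8]
  [9] addr=0x33 blk=12 s=0: L1-HIT | VC [8]
  [10] addr=0x30 blk=12 s=0: L1-HIT | VC [8]
  [11] addr=0x20 blk=8 s=0: VC-HIT | VC [12]
  [12] addr=0x33 blk=12 s=0: VC-HIT | VC [8]
  [13] addr=0x20 blk=8 s=0: VC-HIT | VC [12]
  [14] addr=0x33 blk=12 s=0: VC-HIT | VC [8]
  [15] addr=0x33 blk=12 s=0: L1-HIT | VC [8]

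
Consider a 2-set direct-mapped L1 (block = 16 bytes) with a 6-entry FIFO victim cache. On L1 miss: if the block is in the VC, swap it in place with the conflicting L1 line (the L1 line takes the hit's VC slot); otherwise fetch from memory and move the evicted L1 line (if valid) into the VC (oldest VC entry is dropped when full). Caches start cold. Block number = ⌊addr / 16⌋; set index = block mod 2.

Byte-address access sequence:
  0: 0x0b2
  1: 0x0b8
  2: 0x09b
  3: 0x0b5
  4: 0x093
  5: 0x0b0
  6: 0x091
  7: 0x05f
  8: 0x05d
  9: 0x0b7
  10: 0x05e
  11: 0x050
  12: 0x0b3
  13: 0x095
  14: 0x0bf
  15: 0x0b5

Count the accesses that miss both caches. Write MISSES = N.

MISSES = 3

#0 0xb2→b11/s1 MISS; vc=[]
#1 0xb8→b11/s1 L1-HIT; vc=[]
#2 0x9b→b9/s1 MISS; vc=[11]
#3 0xb5→b11/s1 VC-HIT; vc=[9]
#4 0x93→b9/s1 VC-HIT; vc=[11]
#5 0xb0→b11/s1 VC-HIT; vc=[9]
#6 0x91→b9/s1 VC-HIT; vc=[11]
#7 0x5f→b5/s1 MISS; vc=[11,9]
#8 0x5d→b5/s1 L1-HIT; vc=[11,9]
#9 0xb7→b11/s1 VC-HIT; vc=[5,9]
#10 0x5e→b5/s1 VC-HIT; vc=[11,9]
#11 0x50→b5/s1 L1-HIT; vc=[11,9]
#12 0xb3→b11/s1 VC-HIT; vc=[5,9]
#13 0x95→b9/s1 VC-HIT; vc=[5,11]
#14 0xbf→b11/s1 VC-HIT; vc=[5,9]
#15 0xb5→b11/s1 L1-HIT; vc=[5,9]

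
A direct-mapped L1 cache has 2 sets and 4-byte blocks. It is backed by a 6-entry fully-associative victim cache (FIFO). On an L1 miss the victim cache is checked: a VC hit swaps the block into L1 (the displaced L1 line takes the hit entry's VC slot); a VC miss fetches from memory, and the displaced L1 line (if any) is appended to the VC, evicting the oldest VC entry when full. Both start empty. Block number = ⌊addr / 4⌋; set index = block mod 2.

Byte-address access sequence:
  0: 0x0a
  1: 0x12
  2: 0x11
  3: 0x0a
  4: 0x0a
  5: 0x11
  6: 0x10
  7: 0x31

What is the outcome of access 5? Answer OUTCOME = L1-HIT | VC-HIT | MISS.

OUTCOME = VC-HIT

  [0] addr=0xa blk=2 s=0: MISS | VC []
  [1] addr=0x12 blk=4 s=0: MISS | VC [2]
  [2] addr=0x11 blk=4 s=0: L1-HIT | VC [2]
  [3] addr=0xa blk=2 s=0: VC-HIT | VC [4]
  [4] addr=0xa blk=2 s=0: L1-HIT | VC [4]
  [5] addr=0x11 blk=4 s=0: VC-HIT | VC [2]
  [6] addr=0x10 blk=4 s=0: L1-HIT | VC [2]
  [7] addr=0x31 blk=12 s=0: MISS | VC [2, 4]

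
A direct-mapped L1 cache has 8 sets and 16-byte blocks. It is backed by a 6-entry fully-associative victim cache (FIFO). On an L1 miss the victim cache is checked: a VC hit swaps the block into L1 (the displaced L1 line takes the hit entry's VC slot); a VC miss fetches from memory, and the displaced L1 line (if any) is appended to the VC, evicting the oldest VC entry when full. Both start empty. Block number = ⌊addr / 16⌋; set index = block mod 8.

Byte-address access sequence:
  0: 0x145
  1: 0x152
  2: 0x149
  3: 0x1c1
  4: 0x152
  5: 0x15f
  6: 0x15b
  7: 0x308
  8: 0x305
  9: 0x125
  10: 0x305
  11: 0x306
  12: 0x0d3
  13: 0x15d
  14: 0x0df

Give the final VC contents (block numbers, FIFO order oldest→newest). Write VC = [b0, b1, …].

#0 0x145→b20/s4 MISS; vc=[]
#1 0x152→b21/s5 MISS; vc=[]
#2 0x149→b20/s4 L1-HIT; vc=[]
#3 0x1c1→b28/s4 MISS; vc=[20]
#4 0x152→b21/s5 L1-HIT; vc=[20]
#5 0x15f→b21/s5 L1-HIT; vc=[20]
#6 0x15b→b21/s5 L1-HIT; vc=[20]
#7 0x308→b48/s0 MISS; vc=[20]
#8 0x305→b48/s0 L1-HIT; vc=[20]
#9 0x125→b18/s2 MISS; vc=[20]
#10 0x305→b48/s0 L1-HIT; vc=[20]
#11 0x306→b48/s0 L1-HIT; vc=[20]
#12 0xd3→b13/s5 MISS; vc=[20,21]
#13 0x15d→b21/s5 VC-HIT; vc=[20,13]
#14 0xdf→b13/s5 VC-HIT; vc=[20,21]

VC = [20, 21]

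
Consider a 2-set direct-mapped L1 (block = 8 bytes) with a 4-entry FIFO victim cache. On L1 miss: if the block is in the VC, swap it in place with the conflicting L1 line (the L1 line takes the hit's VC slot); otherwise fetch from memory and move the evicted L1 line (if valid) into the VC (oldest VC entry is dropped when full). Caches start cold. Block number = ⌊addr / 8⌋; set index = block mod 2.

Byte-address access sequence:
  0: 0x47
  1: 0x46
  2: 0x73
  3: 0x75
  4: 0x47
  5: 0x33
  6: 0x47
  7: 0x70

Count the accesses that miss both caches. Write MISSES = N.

  [0] addr=0x47 blk=8 s=0: MISS | VC []
  [1] addr=0x46 blk=8 s=0: L1-HIT | VC []
  [2] addr=0x73 blk=14 s=0: MISS | VC [8]
  [3] addr=0x75 blk=14 s=0: L1-HIT | VC [8]
  [4] addr=0x47 blk=8 s=0: VC-HIT | VC [14]
  [5] addr=0x33 blk=6 s=0: MISS | VC [14, 8]
  [6] addr=0x47 blk=8 s=0: VC-HIT | VC [14, 6]
  [7] addr=0x70 blk=14 s=0: VC-HIT | VC [8, 6]

MISSES = 3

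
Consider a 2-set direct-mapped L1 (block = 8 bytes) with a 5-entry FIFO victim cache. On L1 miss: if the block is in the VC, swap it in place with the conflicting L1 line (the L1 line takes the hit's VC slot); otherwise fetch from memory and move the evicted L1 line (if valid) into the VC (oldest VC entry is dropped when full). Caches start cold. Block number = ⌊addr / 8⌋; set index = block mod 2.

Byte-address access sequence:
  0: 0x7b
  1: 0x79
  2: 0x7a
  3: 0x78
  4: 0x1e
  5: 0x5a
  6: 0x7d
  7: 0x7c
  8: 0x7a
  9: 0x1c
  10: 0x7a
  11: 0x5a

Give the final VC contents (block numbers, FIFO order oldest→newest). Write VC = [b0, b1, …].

0: 0x7b (blk 15, set 1) → MISS  vc=[]
1: 0x79 (blk 15, set 1) → L1-HIT  vc=[]
2: 0x7a (blk 15, set 1) → L1-HIT  vc=[]
3: 0x78 (blk 15, set 1) → L1-HIT  vc=[]
4: 0x1e (blk 3, set 1) → MISS  vc=[15]
5: 0x5a (blk 11, set 1) → MISS  vc=[15, 3]
6: 0x7d (blk 15, set 1) → VC-HIT  vc=[11, 3]
7: 0x7c (blk 15, set 1) → L1-HIT  vc=[11, 3]
8: 0x7a (blk 15, set 1) → L1-HIT  vc=[11, 3]
9: 0x1c (blk 3, set 1) → VC-HIT  vc=[11, 15]
10: 0x7a (blk 15, set 1) → VC-HIT  vc=[11, 3]
11: 0x5a (blk 11, set 1) → VC-HIT  vc=[15, 3]

VC = [15, 3]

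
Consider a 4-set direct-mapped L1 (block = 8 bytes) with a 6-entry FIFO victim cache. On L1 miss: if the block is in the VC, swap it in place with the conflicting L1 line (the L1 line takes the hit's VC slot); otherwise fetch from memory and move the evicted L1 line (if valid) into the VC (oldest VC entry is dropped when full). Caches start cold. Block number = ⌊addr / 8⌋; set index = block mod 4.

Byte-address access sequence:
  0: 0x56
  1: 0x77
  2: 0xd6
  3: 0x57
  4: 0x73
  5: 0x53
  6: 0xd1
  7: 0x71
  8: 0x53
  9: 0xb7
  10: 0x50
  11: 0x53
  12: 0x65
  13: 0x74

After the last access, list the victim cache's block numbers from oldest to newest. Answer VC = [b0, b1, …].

VC = [10, 26, 22]

#0 0x56→b10/s2 MISS; vc=[]
#1 0x77→b14/s2 MISS; vc=[10]
#2 0xd6→b26/s2 MISS; vc=[10,14]
#3 0x57→b10/s2 VC-HIT; vc=[26,14]
#4 0x73→b14/s2 VC-HIT; vc=[26,10]
#5 0x53→b10/s2 VC-HIT; vc=[26,14]
#6 0xd1→b26/s2 VC-HIT; vc=[10,14]
#7 0x71→b14/s2 VC-HIT; vc=[10,26]
#8 0x53→b10/s2 VC-HIT; vc=[14,26]
#9 0xb7→b22/s2 MISS; vc=[14,26,10]
#10 0x50→b10/s2 VC-HIT; vc=[14,26,22]
#11 0x53→b10/s2 L1-HIT; vc=[14,26,22]
#12 0x65→b12/s0 MISS; vc=[14,26,22]
#13 0x74→b14/s2 VC-HIT; vc=[10,26,22]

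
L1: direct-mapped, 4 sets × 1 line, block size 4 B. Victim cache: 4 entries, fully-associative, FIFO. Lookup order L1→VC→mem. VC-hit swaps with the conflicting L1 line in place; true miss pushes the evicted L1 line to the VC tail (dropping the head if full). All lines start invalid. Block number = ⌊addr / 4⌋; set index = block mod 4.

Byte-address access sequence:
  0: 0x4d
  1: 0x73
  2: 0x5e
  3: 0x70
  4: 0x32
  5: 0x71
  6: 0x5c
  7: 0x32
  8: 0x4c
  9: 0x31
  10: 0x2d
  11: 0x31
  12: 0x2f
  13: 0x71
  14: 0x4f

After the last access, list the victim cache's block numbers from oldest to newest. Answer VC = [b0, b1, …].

VC = [23, 12, 11]

#0 0x4d→b19/s3 MISS; vc=[]
#1 0x73→b28/s0 MISS; vc=[]
#2 0x5e→b23/s3 MISS; vc=[19]
#3 0x70→b28/s0 L1-HIT; vc=[19]
#4 0x32→b12/s0 MISS; vc=[19,28]
#5 0x71→b28/s0 VC-HIT; vc=[19,12]
#6 0x5c→b23/s3 L1-HIT; vc=[19,12]
#7 0x32→b12/s0 VC-HIT; vc=[19,28]
#8 0x4c→b19/s3 VC-HIT; vc=[23,28]
#9 0x31→b12/s0 L1-HIT; vc=[23,28]
#10 0x2d→b11/s3 MISS; vc=[23,28,19]
#11 0x31→b12/s0 L1-HIT; vc=[23,28,19]
#12 0x2f→b11/s3 L1-HIT; vc=[23,28,19]
#13 0x71→b28/s0 VC-HIT; vc=[23,12,19]
#14 0x4f→b19/s3 VC-HIT; vc=[23,12,11]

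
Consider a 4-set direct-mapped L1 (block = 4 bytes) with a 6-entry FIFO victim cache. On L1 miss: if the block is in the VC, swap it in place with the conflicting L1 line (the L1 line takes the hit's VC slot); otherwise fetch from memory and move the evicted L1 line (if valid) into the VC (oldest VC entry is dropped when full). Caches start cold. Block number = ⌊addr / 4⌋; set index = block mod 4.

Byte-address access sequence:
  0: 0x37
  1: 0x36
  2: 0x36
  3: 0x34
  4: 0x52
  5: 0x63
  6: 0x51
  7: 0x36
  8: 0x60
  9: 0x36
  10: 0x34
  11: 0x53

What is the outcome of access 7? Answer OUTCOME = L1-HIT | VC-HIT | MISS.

#0 0x37→b13/s1 MISS; vc=[]
#1 0x36→b13/s1 L1-HIT; vc=[]
#2 0x36→b13/s1 L1-HIT; vc=[]
#3 0x34→b13/s1 L1-HIT; vc=[]
#4 0x52→b20/s0 MISS; vc=[]
#5 0x63→b24/s0 MISS; vc=[20]
#6 0x51→b20/s0 VC-HIT; vc=[24]
#7 0x36→b13/s1 L1-HIT; vc=[24]
#8 0x60→b24/s0 VC-HIT; vc=[20]
#9 0x36→b13/s1 L1-HIT; vc=[20]
#10 0x34→b13/s1 L1-HIT; vc=[20]
#11 0x53→b20/s0 VC-HIT; vc=[24]

OUTCOME = L1-HIT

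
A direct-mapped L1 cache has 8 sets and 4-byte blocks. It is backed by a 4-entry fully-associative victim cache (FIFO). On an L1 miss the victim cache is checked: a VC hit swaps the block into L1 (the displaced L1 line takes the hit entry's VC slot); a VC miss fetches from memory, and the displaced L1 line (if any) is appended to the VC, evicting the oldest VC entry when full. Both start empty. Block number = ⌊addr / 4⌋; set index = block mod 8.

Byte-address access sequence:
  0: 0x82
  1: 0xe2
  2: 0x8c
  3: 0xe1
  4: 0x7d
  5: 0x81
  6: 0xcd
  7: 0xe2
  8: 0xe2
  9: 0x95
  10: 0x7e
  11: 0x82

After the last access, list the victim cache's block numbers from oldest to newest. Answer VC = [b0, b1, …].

#0 0x82→b32/s0 MISS; vc=[]
#1 0xe2→b56/s0 MISS; vc=[32]
#2 0x8c→b35/s3 MISS; vc=[32]
#3 0xe1→b56/s0 L1-HIT; vc=[32]
#4 0x7d→b31/s7 MISS; vc=[32]
#5 0x81→b32/s0 VC-HIT; vc=[56]
#6 0xcd→b51/s3 MISS; vc=[56,35]
#7 0xe2→b56/s0 VC-HIT; vc=[32,35]
#8 0xe2→b56/s0 L1-HIT; vc=[32,35]
#9 0x95→b37/s5 MISS; vc=[32,35]
#10 0x7e→b31/s7 L1-HIT; vc=[32,35]
#11 0x82→b32/s0 VC-HIT; vc=[56,35]

VC = [56, 35]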